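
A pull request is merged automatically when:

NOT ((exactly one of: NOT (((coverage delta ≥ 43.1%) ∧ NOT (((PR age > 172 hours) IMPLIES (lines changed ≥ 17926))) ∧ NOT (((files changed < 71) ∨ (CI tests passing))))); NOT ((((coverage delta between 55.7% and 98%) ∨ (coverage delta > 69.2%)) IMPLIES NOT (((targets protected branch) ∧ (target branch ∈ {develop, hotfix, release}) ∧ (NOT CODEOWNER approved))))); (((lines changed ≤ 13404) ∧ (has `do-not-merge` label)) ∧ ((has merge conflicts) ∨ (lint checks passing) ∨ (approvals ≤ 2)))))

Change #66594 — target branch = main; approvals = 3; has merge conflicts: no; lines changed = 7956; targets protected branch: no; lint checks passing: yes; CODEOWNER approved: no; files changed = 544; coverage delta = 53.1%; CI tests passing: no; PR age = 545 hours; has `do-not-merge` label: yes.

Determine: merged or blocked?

Blocked

Atomic conditions:
  coverage delta ≥ 43.1%: 53.1 ≥ 43.1 is true
  PR age > 172 hours: 545 > 172 is true
  lines changed ≥ 17926: 7956 ≥ 17926 is false
  files changed < 71: 544 < 71 is false
  CI tests passing: no → false
  coverage delta between 55.7% and 98%: 53.1 in [55.7, 98] is false
  coverage delta > 69.2%: 53.1 > 69.2 is false
  targets protected branch: no → false
  target branch ∈ {develop, hotfix, release}: main is not in the set → false
  NOT CODEOWNER approved: no → true
  lines changed ≤ 13404: 7956 ≤ 13404 is true
  has `do-not-merge` label: yes → true
  has merge conflicts: no → false
  lint checks passing: yes → true
  approvals ≤ 2: 3 ≤ 2 is false
Combine:
[1.1.1.2.1] true → false = false
[1.1.1.2] NOT false = true
[1.1.1.3.1] false OR false = false
[1.1.1.3] NOT false = true
[1.1.1] true AND true AND true = true
[1.1] NOT true = false
[1.2.1.1] false OR false = false
[1.2.1.2.1] false AND false AND true = false
[1.2.1.2] NOT false = true
[1.2.1] false → true (antecedent false ⇒ implication holds) = true
[1.2] NOT true = false
[1.3.1] true AND true = true
[1.3.2] false OR true OR false = true
[1.3] true AND true = true
[1] exactly-one(false, false, true) = true
[root] NOT true = false
Overall: false → blocked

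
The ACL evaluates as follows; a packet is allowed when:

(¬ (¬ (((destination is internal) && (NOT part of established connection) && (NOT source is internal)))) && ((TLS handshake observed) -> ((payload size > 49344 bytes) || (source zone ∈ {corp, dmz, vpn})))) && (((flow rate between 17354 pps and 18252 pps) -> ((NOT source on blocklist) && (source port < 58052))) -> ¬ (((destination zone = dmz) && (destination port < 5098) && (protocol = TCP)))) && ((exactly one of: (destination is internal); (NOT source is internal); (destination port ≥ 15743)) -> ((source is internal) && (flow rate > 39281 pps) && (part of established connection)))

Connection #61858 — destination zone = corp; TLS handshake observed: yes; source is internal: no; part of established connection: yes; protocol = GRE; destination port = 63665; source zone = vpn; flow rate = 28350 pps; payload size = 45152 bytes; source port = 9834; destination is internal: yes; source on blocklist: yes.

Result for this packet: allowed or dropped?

Dropped

Atomic conditions:
  destination is internal: yes → true
  NOT part of established connection: yes → false
  NOT source is internal: no → true
  TLS handshake observed: yes → true
  payload size > 49344 bytes: 45152 > 49344 is false
  source zone ∈ {corp, dmz, vpn}: vpn is in the set → true
  flow rate between 17354 pps and 18252 pps: 28350 in [17354, 18252] is false
  NOT source on blocklist: yes → false
  source port < 58052: 9834 < 58052 is true
  destination zone = dmz: corp == dmz is false
  destination port < 5098: 63665 < 5098 is false
  protocol = TCP: GRE == TCP is false
  destination port ≥ 15743: 63665 ≥ 15743 is true
  source is internal: no → false
  flow rate > 39281 pps: 28350 > 39281 is false
  part of established connection: yes → true
Combine:
[1.1.1.1] true AND false AND true = false
[1.1.1] NOT false = true
[1.1] NOT true = false
[1.2.2] false OR true = true
[1.2] true → true = true
[1] false AND true = false
[2.1.2] false AND true = false
[2.1] false → false (antecedent false ⇒ implication holds) = true
[2.2.1] false AND false AND false = false
[2.2] NOT false = true
[2] true → true = true
[3.1] exactly-one(true, true, true) = false
[3.2] false AND false AND true = false
[3] false → false (antecedent false ⇒ implication holds) = true
[root] false AND true AND true = false
Overall: false → dropped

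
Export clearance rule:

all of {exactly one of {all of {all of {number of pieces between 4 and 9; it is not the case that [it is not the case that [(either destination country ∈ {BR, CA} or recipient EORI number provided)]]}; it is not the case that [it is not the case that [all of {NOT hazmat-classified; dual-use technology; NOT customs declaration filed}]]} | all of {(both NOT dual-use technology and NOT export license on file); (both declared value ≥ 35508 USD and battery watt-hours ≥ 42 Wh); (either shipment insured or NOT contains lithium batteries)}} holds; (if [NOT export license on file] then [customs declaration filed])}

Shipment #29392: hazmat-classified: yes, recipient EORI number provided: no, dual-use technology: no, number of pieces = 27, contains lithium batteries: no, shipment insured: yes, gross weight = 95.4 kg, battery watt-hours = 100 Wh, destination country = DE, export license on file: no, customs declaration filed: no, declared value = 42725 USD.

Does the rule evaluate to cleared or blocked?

Atomic conditions:
  number of pieces between 4 and 9: 27 in [4, 9] is false
  destination country ∈ {BR, CA}: DE is not in the set → false
  recipient EORI number provided: no → false
  NOT hazmat-classified: yes → false
  dual-use technology: no → false
  NOT customs declaration filed: no → true
  NOT dual-use technology: no → true
  NOT export license on file: no → true
  declared value ≥ 35508 USD: 42725 ≥ 35508 is true
  battery watt-hours ≥ 42 Wh: 100 ≥ 42 is true
  shipment insured: yes → true
  NOT contains lithium batteries: no → true
  customs declaration filed: no → false
Combine:
[1.1.1.2.1.1] false OR false = false
[1.1.1.2.1] NOT false = true
[1.1.1.2] NOT true = false
[1.1.1] false AND false = false
[1.1.2.1.1] false AND false AND true = false
[1.1.2.1] NOT false = true
[1.1.2] NOT true = false
[1.1] false AND false = false
[1.2.1] true AND true = true
[1.2.2] true AND true = true
[1.2.3] true OR true = true
[1.2] true AND true AND true = true
[1] exactly-one(false, true) = true
[2] true → false = false
[root] true AND false = false
Overall: false → blocked

Blocked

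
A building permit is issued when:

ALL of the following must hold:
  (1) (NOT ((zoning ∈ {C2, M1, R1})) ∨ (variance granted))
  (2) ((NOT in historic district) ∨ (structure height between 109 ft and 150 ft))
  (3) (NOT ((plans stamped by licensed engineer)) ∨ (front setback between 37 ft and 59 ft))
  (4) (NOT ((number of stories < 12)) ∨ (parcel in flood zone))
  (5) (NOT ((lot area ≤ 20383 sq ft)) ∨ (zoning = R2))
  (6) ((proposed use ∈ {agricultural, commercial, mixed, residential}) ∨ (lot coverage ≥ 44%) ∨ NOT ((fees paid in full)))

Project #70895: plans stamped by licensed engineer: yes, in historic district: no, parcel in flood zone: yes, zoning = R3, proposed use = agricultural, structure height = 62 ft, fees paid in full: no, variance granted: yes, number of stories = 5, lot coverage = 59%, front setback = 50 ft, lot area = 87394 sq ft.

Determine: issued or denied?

Atomic conditions:
  zoning ∈ {C2, M1, R1}: R3 is not in the set → false
  variance granted: yes → true
  NOT in historic district: no → true
  structure height between 109 ft and 150 ft: 62 in [109, 150] is false
  plans stamped by licensed engineer: yes → true
  front setback between 37 ft and 59 ft: 50 in [37, 59] is true
  number of stories < 12: 5 < 12 is true
  parcel in flood zone: yes → true
  lot area ≤ 20383 sq ft: 87394 ≤ 20383 is false
  zoning = R2: R3 == R2 is false
  proposed use ∈ {agricultural, commercial, mixed, residential}: agricultural is in the set → true
  lot coverage ≥ 44%: 59 ≥ 44 is true
  fees paid in full: no → false
Combine:
[1.1] NOT false = true
[1] true OR true = true
[2] true OR false = true
[3.1] NOT true = false
[3] false OR true = true
[4.1] NOT true = false
[4] false OR true = true
[5.1] NOT false = true
[5] true OR false = true
[6.3] NOT false = true
[6] true OR true OR true = true
[root] true AND true AND true AND true AND true AND true = true
Overall: true → issued

Issued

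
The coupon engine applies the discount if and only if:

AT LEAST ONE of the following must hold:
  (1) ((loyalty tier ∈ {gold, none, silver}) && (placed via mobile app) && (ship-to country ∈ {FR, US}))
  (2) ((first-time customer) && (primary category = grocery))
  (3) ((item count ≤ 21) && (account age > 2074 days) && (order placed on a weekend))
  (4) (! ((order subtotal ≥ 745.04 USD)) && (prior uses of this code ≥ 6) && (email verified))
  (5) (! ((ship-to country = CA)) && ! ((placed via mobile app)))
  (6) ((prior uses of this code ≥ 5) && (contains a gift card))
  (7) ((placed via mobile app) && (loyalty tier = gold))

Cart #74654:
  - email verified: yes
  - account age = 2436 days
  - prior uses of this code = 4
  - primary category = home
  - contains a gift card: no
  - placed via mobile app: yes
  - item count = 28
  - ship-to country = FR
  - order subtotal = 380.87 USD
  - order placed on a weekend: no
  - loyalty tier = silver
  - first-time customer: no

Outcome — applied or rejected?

Applied

Atomic conditions:
  loyalty tier ∈ {gold, none, silver}: silver is in the set → true
  placed via mobile app: yes → true
  ship-to country ∈ {FR, US}: FR is in the set → true
  first-time customer: no → false
  primary category = grocery: home == grocery is false
  item count ≤ 21: 28 ≤ 21 is false
  account age > 2074 days: 2436 > 2074 is true
  order placed on a weekend: no → false
  order subtotal ≥ 745.04 USD: 380.87 ≥ 745.04 is false
  prior uses of this code ≥ 6: 4 ≥ 6 is false
  email verified: yes → true
  ship-to country = CA: FR == CA is false
  prior uses of this code ≥ 5: 4 ≥ 5 is false
  contains a gift card: no → false
  loyalty tier = gold: silver == gold is false
Combine:
[1] true AND true AND true = true
[2] false AND false = false
[3] false AND true AND false = false
[4.1] NOT false = true
[4] true AND false AND true = false
[5.1] NOT false = true
[5.2] NOT true = false
[5] true AND false = false
[6] false AND false = false
[7] true AND false = false
[root] true OR false OR false OR false OR false OR false OR false = true
Overall: true → applied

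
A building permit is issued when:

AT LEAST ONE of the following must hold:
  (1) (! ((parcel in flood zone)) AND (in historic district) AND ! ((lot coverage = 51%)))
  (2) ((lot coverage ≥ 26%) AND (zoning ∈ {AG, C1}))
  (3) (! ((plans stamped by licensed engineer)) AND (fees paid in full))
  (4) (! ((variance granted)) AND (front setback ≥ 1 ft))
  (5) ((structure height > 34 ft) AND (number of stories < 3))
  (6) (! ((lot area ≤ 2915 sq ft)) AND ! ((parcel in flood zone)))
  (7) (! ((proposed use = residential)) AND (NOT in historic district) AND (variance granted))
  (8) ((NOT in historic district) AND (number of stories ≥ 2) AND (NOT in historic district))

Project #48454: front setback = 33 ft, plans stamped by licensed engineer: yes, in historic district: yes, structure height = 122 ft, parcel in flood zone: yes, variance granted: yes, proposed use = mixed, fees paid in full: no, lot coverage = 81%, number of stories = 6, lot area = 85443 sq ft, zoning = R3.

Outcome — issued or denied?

Denied

Atomic conditions:
  parcel in flood zone: yes → true
  in historic district: yes → true
  lot coverage = 51%: 81 == 51 is false
  lot coverage ≥ 26%: 81 ≥ 26 is true
  zoning ∈ {AG, C1}: R3 is not in the set → false
  plans stamped by licensed engineer: yes → true
  fees paid in full: no → false
  variance granted: yes → true
  front setback ≥ 1 ft: 33 ≥ 1 is true
  structure height > 34 ft: 122 > 34 is true
  number of stories < 3: 6 < 3 is false
  lot area ≤ 2915 sq ft: 85443 ≤ 2915 is false
  proposed use = residential: mixed == residential is false
  NOT in historic district: yes → false
  number of stories ≥ 2: 6 ≥ 2 is true
Combine:
[1.1] NOT true = false
[1.3] NOT false = true
[1] false AND true AND true = false
[2] true AND false = false
[3.1] NOT true = false
[3] false AND false = false
[4.1] NOT true = false
[4] false AND true = false
[5] true AND false = false
[6.1] NOT false = true
[6.2] NOT true = false
[6] true AND false = false
[7.1] NOT false = true
[7] true AND false AND true = false
[8] false AND true AND false = false
[root] false OR false OR false OR false OR false OR false OR false OR false = false
Overall: false → denied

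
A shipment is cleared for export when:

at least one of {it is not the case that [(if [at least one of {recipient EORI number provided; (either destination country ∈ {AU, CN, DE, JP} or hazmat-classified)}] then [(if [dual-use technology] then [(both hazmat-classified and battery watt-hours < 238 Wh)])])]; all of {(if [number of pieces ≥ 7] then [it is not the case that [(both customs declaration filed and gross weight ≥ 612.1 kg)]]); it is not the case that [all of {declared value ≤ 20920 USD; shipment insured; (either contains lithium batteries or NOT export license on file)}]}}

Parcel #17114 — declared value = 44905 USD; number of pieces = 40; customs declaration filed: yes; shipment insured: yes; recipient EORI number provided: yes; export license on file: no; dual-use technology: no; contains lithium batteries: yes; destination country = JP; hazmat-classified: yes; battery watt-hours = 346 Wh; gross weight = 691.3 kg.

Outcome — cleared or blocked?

Blocked

Atomic conditions:
  recipient EORI number provided: yes → true
  destination country ∈ {AU, CN, DE, JP}: JP is in the set → true
  hazmat-classified: yes → true
  dual-use technology: no → false
  battery watt-hours < 238 Wh: 346 < 238 is false
  number of pieces ≥ 7: 40 ≥ 7 is true
  customs declaration filed: yes → true
  gross weight ≥ 612.1 kg: 691.3 ≥ 612.1 is true
  declared value ≤ 20920 USD: 44905 ≤ 20920 is false
  shipment insured: yes → true
  contains lithium batteries: yes → true
  NOT export license on file: no → true
Combine:
[1.1.1.2] true OR true = true
[1.1.1] true OR true = true
[1.1.2.2] true AND false = false
[1.1.2] false → false (antecedent false ⇒ implication holds) = true
[1.1] true → true = true
[1] NOT true = false
[2.1.2.1] true AND true = true
[2.1.2] NOT true = false
[2.1] true → false = false
[2.2.1.3] true OR true = true
[2.2.1] false AND true AND true = false
[2.2] NOT false = true
[2] false AND true = false
[root] false OR false = false
Overall: false → blocked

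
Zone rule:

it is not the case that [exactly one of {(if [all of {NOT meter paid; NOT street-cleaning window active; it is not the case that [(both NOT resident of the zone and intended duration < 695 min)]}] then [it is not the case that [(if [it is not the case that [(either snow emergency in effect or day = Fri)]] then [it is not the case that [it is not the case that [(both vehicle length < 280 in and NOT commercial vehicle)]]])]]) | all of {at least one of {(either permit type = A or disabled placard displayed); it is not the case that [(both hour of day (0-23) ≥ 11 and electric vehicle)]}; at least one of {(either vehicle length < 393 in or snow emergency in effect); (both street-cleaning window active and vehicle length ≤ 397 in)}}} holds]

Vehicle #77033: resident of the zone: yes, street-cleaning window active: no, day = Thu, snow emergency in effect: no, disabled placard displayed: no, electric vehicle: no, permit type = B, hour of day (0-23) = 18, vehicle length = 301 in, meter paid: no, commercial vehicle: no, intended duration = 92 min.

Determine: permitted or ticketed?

Atomic conditions:
  NOT meter paid: no → true
  NOT street-cleaning window active: no → true
  NOT resident of the zone: yes → false
  intended duration < 695 min: 92 < 695 is true
  snow emergency in effect: no → false
  day = Fri: Thu == Fri is false
  vehicle length < 280 in: 301 < 280 is false
  NOT commercial vehicle: no → true
  permit type = A: B == A is false
  disabled placard displayed: no → false
  hour of day (0-23) ≥ 11: 18 ≥ 11 is true
  electric vehicle: no → false
  vehicle length < 393 in: 301 < 393 is true
  street-cleaning window active: no → false
  vehicle length ≤ 397 in: 301 ≤ 397 is true
Combine:
[1.1.1.3.1] false AND true = false
[1.1.1.3] NOT false = true
[1.1.1] true AND true AND true = true
[1.1.2.1.1.1] false OR false = false
[1.1.2.1.1] NOT false = true
[1.1.2.1.2.1.1] false AND true = false
[1.1.2.1.2.1] NOT false = true
[1.1.2.1.2] NOT true = false
[1.1.2.1] true → false = false
[1.1.2] NOT false = true
[1.1] true → true = true
[1.2.1.1] false OR false = false
[1.2.1.2.1] true AND false = false
[1.2.1.2] NOT false = true
[1.2.1] false OR true = true
[1.2.2.1] true OR false = true
[1.2.2.2] false AND true = false
[1.2.2] true OR false = true
[1.2] true AND true = true
[1] exactly-one(true, true) = false
[root] NOT false = true
Overall: true → permitted

Permitted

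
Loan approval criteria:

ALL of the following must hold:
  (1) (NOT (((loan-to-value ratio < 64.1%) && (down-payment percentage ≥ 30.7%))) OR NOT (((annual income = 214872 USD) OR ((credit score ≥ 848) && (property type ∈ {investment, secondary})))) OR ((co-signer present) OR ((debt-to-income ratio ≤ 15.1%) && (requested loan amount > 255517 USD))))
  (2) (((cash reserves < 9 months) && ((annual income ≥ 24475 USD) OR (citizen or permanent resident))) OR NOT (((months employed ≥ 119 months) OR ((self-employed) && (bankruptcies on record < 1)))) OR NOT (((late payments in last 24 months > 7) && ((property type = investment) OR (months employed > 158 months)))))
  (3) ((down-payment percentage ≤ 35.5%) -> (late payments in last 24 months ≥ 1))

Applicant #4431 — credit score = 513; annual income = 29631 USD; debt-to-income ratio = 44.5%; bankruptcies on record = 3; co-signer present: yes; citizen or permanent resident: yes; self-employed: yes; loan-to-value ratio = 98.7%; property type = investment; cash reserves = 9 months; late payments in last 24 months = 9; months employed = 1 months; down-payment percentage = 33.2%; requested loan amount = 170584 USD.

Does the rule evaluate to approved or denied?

Approved

Atomic conditions:
  loan-to-value ratio < 64.1%: 98.7 < 64.1 is false
  down-payment percentage ≥ 30.7%: 33.2 ≥ 30.7 is true
  annual income = 214872 USD: 29631 == 214872 is false
  credit score ≥ 848: 513 ≥ 848 is false
  property type ∈ {investment, secondary}: investment is in the set → true
  co-signer present: yes → true
  debt-to-income ratio ≤ 15.1%: 44.5 ≤ 15.1 is false
  requested loan amount > 255517 USD: 170584 > 255517 is false
  cash reserves < 9 months: 9 < 9 is false
  annual income ≥ 24475 USD: 29631 ≥ 24475 is true
  citizen or permanent resident: yes → true
  months employed ≥ 119 months: 1 ≥ 119 is false
  self-employed: yes → true
  bankruptcies on record < 1: 3 < 1 is false
  late payments in last 24 months > 7: 9 > 7 is true
  property type = investment: investment == investment is true
  months employed > 158 months: 1 > 158 is false
  down-payment percentage ≤ 35.5%: 33.2 ≤ 35.5 is true
  late payments in last 24 months ≥ 1: 9 ≥ 1 is true
Combine:
[1.1.1] false AND true = false
[1.1] NOT false = true
[1.2.1.2] false AND true = false
[1.2.1] false OR false = false
[1.2] NOT false = true
[1.3.2] false AND false = false
[1.3] true OR false = true
[1] true OR true OR true = true
[2.1.2] true OR true = true
[2.1] false AND true = false
[2.2.1.2] true AND false = false
[2.2.1] false OR false = false
[2.2] NOT false = true
[2.3.1.2] true OR false = true
[2.3.1] true AND true = true
[2.3] NOT true = false
[2] false OR true OR false = true
[3] true → true = true
[root] true AND true AND true = true
Overall: true → approved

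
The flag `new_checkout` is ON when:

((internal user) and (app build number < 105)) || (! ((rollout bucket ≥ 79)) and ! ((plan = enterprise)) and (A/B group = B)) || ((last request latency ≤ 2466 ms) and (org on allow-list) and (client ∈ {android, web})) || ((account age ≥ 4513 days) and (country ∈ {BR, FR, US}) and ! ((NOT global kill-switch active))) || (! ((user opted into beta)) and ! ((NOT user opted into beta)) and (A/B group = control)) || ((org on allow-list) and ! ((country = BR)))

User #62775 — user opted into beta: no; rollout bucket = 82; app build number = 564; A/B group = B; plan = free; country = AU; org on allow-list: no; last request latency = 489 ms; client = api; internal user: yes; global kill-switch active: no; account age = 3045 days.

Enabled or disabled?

Disabled

Atomic conditions:
  internal user: yes → true
  app build number < 105: 564 < 105 is false
  rollout bucket ≥ 79: 82 ≥ 79 is true
  plan = enterprise: free == enterprise is false
  A/B group = B: B == B is true
  last request latency ≤ 2466 ms: 489 ≤ 2466 is true
  org on allow-list: no → false
  client ∈ {android, web}: api is not in the set → false
  account age ≥ 4513 days: 3045 ≥ 4513 is false
  country ∈ {BR, FR, US}: AU is not in the set → false
  NOT global kill-switch active: no → true
  user opted into beta: no → false
  NOT user opted into beta: no → true
  A/B group = control: B == control is false
  country = BR: AU == BR is false
Combine:
[1] true AND false = false
[2.1] NOT true = false
[2.2] NOT false = true
[2] false AND true AND true = false
[3] true AND false AND false = false
[4.3] NOT true = false
[4] false AND false AND false = false
[5.1] NOT false = true
[5.2] NOT true = false
[5] true AND false AND false = false
[6.2] NOT false = true
[6] false AND true = false
[root] false OR false OR false OR false OR false OR false = false
Overall: false → disabled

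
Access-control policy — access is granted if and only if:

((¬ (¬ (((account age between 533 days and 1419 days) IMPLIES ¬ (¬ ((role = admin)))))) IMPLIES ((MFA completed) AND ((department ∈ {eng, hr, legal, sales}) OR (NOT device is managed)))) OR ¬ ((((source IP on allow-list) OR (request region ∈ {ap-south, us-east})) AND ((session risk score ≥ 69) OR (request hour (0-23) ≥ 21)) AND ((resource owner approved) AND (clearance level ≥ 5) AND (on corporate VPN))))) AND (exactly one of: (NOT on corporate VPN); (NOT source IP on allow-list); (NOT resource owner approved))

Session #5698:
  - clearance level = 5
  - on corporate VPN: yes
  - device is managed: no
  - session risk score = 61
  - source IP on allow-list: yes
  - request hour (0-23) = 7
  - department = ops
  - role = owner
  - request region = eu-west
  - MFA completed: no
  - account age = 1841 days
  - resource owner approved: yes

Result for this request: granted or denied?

Denied

Atomic conditions:
  account age between 533 days and 1419 days: 1841 in [533, 1419] is false
  role = admin: owner == admin is false
  MFA completed: no → false
  department ∈ {eng, hr, legal, sales}: ops is not in the set → false
  NOT device is managed: no → true
  source IP on allow-list: yes → true
  request region ∈ {ap-south, us-east}: eu-west is not in the set → false
  session risk score ≥ 69: 61 ≥ 69 is false
  request hour (0-23) ≥ 21: 7 ≥ 21 is false
  resource owner approved: yes → true
  clearance level ≥ 5: 5 ≥ 5 is true
  on corporate VPN: yes → true
  NOT on corporate VPN: yes → false
  NOT source IP on allow-list: yes → false
  NOT resource owner approved: yes → false
Combine:
[1.1.1.1.1.2.1] NOT false = true
[1.1.1.1.1.2] NOT true = false
[1.1.1.1.1] false → false (antecedent false ⇒ implication holds) = true
[1.1.1.1] NOT true = false
[1.1.1] NOT false = true
[1.1.2.2] false OR true = true
[1.1.2] false AND true = false
[1.1] true → false = false
[1.2.1.1] true OR false = true
[1.2.1.2] false OR false = false
[1.2.1.3] true AND true AND true = true
[1.2.1] true AND false AND true = false
[1.2] NOT false = true
[1] false OR true = true
[2] exactly-one(false, false, false) = false
[root] true AND false = false
Overall: false → denied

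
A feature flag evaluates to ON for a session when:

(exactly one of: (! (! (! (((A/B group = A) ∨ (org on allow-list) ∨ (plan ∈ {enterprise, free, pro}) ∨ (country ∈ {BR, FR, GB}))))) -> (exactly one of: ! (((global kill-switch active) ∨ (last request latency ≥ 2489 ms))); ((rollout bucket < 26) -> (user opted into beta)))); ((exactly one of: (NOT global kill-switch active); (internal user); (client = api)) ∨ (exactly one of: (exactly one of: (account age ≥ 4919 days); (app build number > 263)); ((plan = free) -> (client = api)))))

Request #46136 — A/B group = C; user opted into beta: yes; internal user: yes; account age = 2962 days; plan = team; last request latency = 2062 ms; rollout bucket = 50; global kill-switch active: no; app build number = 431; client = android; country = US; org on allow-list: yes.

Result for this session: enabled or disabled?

Atomic conditions:
  A/B group = A: C == A is false
  org on allow-list: yes → true
  plan ∈ {enterprise, free, pro}: team is not in the set → false
  country ∈ {BR, FR, GB}: US is not in the set → false
  global kill-switch active: no → false
  last request latency ≥ 2489 ms: 2062 ≥ 2489 is false
  rollout bucket < 26: 50 < 26 is false
  user opted into beta: yes → true
  NOT global kill-switch active: no → true
  internal user: yes → true
  client = api: android == api is false
  account age ≥ 4919 days: 2962 ≥ 4919 is false
  app build number > 263: 431 > 263 is true
  plan = free: team == free is false
Combine:
[1.1.1.1.1] false OR true OR false OR false = true
[1.1.1.1] NOT true = false
[1.1.1] NOT false = true
[1.1] NOT true = false
[1.2.1.1] false OR false = false
[1.2.1] NOT false = true
[1.2.2] false → true (antecedent false ⇒ implication holds) = true
[1.2] exactly-one(true, true) = false
[1] false → false (antecedent false ⇒ implication holds) = true
[2.1] exactly-one(true, true, false) = false
[2.2.1] exactly-one(false, true) = true
[2.2.2] false → false (antecedent false ⇒ implication holds) = true
[2.2] exactly-one(true, true) = false
[2] false OR false = false
[root] exactly-one(true, false) = true
Overall: true → enabled

Enabled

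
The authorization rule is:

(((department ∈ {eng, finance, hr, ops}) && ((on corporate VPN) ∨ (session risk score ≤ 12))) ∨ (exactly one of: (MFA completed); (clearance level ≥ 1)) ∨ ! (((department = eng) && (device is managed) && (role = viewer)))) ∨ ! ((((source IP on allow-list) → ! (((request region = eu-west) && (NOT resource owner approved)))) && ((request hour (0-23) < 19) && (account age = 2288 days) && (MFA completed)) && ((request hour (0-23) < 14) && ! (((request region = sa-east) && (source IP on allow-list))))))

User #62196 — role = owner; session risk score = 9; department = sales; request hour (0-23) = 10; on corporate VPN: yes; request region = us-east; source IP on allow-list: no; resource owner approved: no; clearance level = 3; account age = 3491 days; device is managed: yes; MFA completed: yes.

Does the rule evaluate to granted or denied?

Atomic conditions:
  department ∈ {eng, finance, hr, ops}: sales is not in the set → false
  on corporate VPN: yes → true
  session risk score ≤ 12: 9 ≤ 12 is true
  MFA completed: yes → true
  clearance level ≥ 1: 3 ≥ 1 is true
  department = eng: sales == eng is false
  device is managed: yes → true
  role = viewer: owner == viewer is false
  source IP on allow-list: no → false
  request region = eu-west: us-east == eu-west is false
  NOT resource owner approved: no → true
  request hour (0-23) < 19: 10 < 19 is true
  account age = 2288 days: 3491 == 2288 is false
  request hour (0-23) < 14: 10 < 14 is true
  request region = sa-east: us-east == sa-east is false
Combine:
[1.1.2] true OR true = true
[1.1] false AND true = false
[1.2] exactly-one(true, true) = false
[1.3.1] false AND true AND false = false
[1.3] NOT false = true
[1] false OR false OR true = true
[2.1.1.2.1] false AND true = false
[2.1.1.2] NOT false = true
[2.1.1] false → true (antecedent false ⇒ implication holds) = true
[2.1.2] true AND false AND true = false
[2.1.3.2.1] false AND false = false
[2.1.3.2] NOT false = true
[2.1.3] true AND true = true
[2.1] true AND false AND true = false
[2] NOT false = true
[root] true OR true = true
Overall: true → granted

Granted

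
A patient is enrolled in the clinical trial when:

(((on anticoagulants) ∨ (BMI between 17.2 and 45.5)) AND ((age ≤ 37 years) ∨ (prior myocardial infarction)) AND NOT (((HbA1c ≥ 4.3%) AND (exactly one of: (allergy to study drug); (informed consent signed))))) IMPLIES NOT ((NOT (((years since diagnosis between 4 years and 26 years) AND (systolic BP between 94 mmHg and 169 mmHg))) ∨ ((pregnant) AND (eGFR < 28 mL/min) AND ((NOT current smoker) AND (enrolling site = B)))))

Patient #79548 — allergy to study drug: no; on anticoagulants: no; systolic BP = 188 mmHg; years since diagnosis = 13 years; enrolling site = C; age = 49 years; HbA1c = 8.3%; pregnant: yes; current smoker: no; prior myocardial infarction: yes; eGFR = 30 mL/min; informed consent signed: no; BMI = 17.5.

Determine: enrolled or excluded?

Excluded

Atomic conditions:
  on anticoagulants: no → false
  BMI between 17.2 and 45.5: 17.5 in [17.2, 45.5] is true
  age ≤ 37 years: 49 ≤ 37 is false
  prior myocardial infarction: yes → true
  HbA1c ≥ 4.3%: 8.3 ≥ 4.3 is true
  allergy to study drug: no → false
  informed consent signed: no → false
  years since diagnosis between 4 years and 26 years: 13 in [4, 26] is true
  systolic BP between 94 mmHg and 169 mmHg: 188 in [94, 169] is false
  pregnant: yes → true
  eGFR < 28 mL/min: 30 < 28 is false
  NOT current smoker: no → true
  enrolling site = B: C == B is false
Combine:
[1.1] false OR true = true
[1.2] false OR true = true
[1.3.1.2] exactly-one(false, false) = false
[1.3.1] true AND false = false
[1.3] NOT false = true
[1] true AND true AND true = true
[2.1.1.1] true AND false = false
[2.1.1] NOT false = true
[2.1.2.3] true AND false = false
[2.1.2] true AND false AND false = false
[2.1] true OR false = true
[2] NOT true = false
[root] true → false = false
Overall: false → excluded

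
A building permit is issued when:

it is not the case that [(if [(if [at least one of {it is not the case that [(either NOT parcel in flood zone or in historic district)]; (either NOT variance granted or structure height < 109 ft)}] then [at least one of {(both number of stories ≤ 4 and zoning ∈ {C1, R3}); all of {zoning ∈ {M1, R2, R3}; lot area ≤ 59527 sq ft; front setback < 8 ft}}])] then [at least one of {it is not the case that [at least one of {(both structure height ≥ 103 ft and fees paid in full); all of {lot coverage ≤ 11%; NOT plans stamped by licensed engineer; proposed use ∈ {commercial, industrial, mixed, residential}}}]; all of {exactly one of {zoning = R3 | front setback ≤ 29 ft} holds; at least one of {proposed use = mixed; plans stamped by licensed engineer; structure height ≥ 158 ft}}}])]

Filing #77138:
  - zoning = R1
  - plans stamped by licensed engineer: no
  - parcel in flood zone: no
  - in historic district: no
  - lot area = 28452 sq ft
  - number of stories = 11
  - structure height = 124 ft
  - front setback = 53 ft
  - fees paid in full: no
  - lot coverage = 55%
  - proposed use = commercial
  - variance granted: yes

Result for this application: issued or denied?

Denied

Atomic conditions:
  NOT parcel in flood zone: no → true
  in historic district: no → false
  NOT variance granted: yes → false
  structure height < 109 ft: 124 < 109 is false
  number of stories ≤ 4: 11 ≤ 4 is false
  zoning ∈ {C1, R3}: R1 is not in the set → false
  zoning ∈ {M1, R2, R3}: R1 is not in the set → false
  lot area ≤ 59527 sq ft: 28452 ≤ 59527 is true
  front setback < 8 ft: 53 < 8 is false
  structure height ≥ 103 ft: 124 ≥ 103 is true
  fees paid in full: no → false
  lot coverage ≤ 11%: 55 ≤ 11 is false
  NOT plans stamped by licensed engineer: no → true
  proposed use ∈ {commercial, industrial, mixed, residential}: commercial is in the set → true
  zoning = R3: R1 == R3 is false
  front setback ≤ 29 ft: 53 ≤ 29 is false
  proposed use = mixed: commercial == mixed is false
  plans stamped by licensed engineer: no → false
  structure height ≥ 158 ft: 124 ≥ 158 is false
Combine:
[1.1.1.1.1] true OR false = true
[1.1.1.1] NOT true = false
[1.1.1.2] false OR false = false
[1.1.1] false OR false = false
[1.1.2.1] false AND false = false
[1.1.2.2] false AND true AND false = false
[1.1.2] false OR false = false
[1.1] false → false (antecedent false ⇒ implication holds) = true
[1.2.1.1.1] true AND false = false
[1.2.1.1.2] false AND true AND true = false
[1.2.1.1] false OR false = false
[1.2.1] NOT false = true
[1.2.2.1] exactly-one(false, false) = false
[1.2.2.2] false OR false OR false = false
[1.2.2] false AND false = false
[1.2] true OR false = true
[1] true → true = true
[root] NOT true = false
Overall: false → denied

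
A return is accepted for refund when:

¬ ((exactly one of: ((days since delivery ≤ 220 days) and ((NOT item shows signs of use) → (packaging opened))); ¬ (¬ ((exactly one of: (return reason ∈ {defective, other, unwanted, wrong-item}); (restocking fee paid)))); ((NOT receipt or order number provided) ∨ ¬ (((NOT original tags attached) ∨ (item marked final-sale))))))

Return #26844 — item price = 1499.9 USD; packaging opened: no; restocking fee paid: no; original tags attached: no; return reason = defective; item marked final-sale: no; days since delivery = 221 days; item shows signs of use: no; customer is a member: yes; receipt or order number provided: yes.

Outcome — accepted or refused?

Atomic conditions:
  days since delivery ≤ 220 days: 221 ≤ 220 is false
  NOT item shows signs of use: no → true
  packaging opened: no → false
  return reason ∈ {defective, other, unwanted, wrong-item}: defective is in the set → true
  restocking fee paid: no → false
  NOT receipt or order number provided: yes → false
  NOT original tags attached: no → true
  item marked final-sale: no → false
Combine:
[1.1.2] true → false = false
[1.1] false AND false = false
[1.2.1.1] exactly-one(true, false) = true
[1.2.1] NOT true = false
[1.2] NOT false = true
[1.3.2.1] true OR false = true
[1.3.2] NOT true = false
[1.3] false OR false = false
[1] exactly-one(false, true, false) = true
[root] NOT true = false
Overall: false → refused

Refused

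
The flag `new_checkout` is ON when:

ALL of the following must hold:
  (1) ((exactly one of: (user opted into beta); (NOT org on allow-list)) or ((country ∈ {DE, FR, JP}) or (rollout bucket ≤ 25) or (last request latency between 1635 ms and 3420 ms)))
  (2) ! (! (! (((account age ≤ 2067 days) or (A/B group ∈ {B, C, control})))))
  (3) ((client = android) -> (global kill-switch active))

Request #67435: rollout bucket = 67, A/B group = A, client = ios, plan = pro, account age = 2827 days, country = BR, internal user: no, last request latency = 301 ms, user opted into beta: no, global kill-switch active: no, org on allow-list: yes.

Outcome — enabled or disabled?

Atomic conditions:
  user opted into beta: no → false
  NOT org on allow-list: yes → false
  country ∈ {DE, FR, JP}: BR is not in the set → false
  rollout bucket ≤ 25: 67 ≤ 25 is false
  last request latency between 1635 ms and 3420 ms: 301 in [1635, 3420] is false
  account age ≤ 2067 days: 2827 ≤ 2067 is false
  A/B group ∈ {B, C, control}: A is not in the set → false
  client = android: ios == android is false
  global kill-switch active: no → false
Combine:
[1.1] exactly-one(false, false) = false
[1.2] false OR false OR false = false
[1] false OR false = false
[2.1.1.1] false OR false = false
[2.1.1] NOT false = true
[2.1] NOT true = false
[2] NOT false = true
[3] false → false (antecedent false ⇒ implication holds) = true
[root] false AND true AND true = false
Overall: false → disabled

Disabled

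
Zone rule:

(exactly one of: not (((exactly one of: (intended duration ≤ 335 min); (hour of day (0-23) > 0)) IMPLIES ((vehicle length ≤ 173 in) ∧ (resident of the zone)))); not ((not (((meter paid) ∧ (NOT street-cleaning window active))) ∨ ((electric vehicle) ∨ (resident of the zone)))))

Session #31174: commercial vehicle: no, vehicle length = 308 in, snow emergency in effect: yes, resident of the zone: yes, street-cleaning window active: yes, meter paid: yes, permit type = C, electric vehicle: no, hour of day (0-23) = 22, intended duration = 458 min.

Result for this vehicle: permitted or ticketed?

Permitted

Atomic conditions:
  intended duration ≤ 335 min: 458 ≤ 335 is false
  hour of day (0-23) > 0: 22 > 0 is true
  vehicle length ≤ 173 in: 308 ≤ 173 is false
  resident of the zone: yes → true
  meter paid: yes → true
  NOT street-cleaning window active: yes → false
  electric vehicle: no → false
Combine:
[1.1.1] exactly-one(false, true) = true
[1.1.2] false AND true = false
[1.1] true → false = false
[1] NOT false = true
[2.1.1.1] true AND false = false
[2.1.1] NOT false = true
[2.1.2] false OR true = true
[2.1] true OR true = true
[2] NOT true = false
[root] exactly-one(true, false) = true
Overall: true → permitted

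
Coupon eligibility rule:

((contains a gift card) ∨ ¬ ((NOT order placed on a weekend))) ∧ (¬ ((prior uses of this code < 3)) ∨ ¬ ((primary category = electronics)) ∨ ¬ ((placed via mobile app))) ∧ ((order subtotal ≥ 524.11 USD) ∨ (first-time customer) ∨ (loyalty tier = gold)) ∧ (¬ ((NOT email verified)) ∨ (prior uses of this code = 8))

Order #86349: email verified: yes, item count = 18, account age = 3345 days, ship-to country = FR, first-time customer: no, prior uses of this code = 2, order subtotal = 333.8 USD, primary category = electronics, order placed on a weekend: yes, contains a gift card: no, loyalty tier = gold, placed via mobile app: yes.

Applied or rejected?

Atomic conditions:
  contains a gift card: no → false
  NOT order placed on a weekend: yes → false
  prior uses of this code < 3: 2 < 3 is true
  primary category = electronics: electronics == electronics is true
  placed via mobile app: yes → true
  order subtotal ≥ 524.11 USD: 333.8 ≥ 524.11 is false
  first-time customer: no → false
  loyalty tier = gold: gold == gold is true
  NOT email verified: yes → false
  prior uses of this code = 8: 2 == 8 is false
Combine:
[1.2] NOT false = true
[1] false OR true = true
[2.1] NOT true = false
[2.2] NOT true = false
[2.3] NOT true = false
[2] false OR false OR false = false
[3] false OR false OR true = true
[4.1] NOT false = true
[4] true OR false = true
[root] true AND false AND true AND true = false
Overall: false → rejected

Rejected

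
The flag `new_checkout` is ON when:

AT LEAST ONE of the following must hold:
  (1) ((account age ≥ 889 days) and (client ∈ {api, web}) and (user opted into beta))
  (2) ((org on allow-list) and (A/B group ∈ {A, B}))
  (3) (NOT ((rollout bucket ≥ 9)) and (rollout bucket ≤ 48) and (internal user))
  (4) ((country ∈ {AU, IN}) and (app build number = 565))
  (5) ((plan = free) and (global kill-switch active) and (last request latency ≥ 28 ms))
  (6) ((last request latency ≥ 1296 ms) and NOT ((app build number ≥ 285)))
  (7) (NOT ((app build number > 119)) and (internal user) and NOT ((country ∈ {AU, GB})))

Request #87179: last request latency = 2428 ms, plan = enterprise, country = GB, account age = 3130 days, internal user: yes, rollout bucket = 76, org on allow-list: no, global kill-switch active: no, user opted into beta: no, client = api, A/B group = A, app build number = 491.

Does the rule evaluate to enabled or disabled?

Disabled

Atomic conditions:
  account age ≥ 889 days: 3130 ≥ 889 is true
  client ∈ {api, web}: api is in the set → true
  user opted into beta: no → false
  org on allow-list: no → false
  A/B group ∈ {A, B}: A is in the set → true
  rollout bucket ≥ 9: 76 ≥ 9 is true
  rollout bucket ≤ 48: 76 ≤ 48 is false
  internal user: yes → true
  country ∈ {AU, IN}: GB is not in the set → false
  app build number = 565: 491 == 565 is false
  plan = free: enterprise == free is false
  global kill-switch active: no → false
  last request latency ≥ 28 ms: 2428 ≥ 28 is true
  last request latency ≥ 1296 ms: 2428 ≥ 1296 is true
  app build number ≥ 285: 491 ≥ 285 is true
  app build number > 119: 491 > 119 is true
  country ∈ {AU, GB}: GB is in the set → true
Combine:
[1] true AND true AND false = false
[2] false AND true = false
[3.1] NOT true = false
[3] false AND false AND true = false
[4] false AND false = false
[5] false AND false AND true = false
[6.2] NOT true = false
[6] true AND false = false
[7.1] NOT true = false
[7.3] NOT true = false
[7] false AND true AND false = false
[root] false OR false OR false OR false OR false OR false OR false = false
Overall: false → disabled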